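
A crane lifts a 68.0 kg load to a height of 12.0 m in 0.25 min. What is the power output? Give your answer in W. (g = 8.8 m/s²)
Convert to SI: m = 68.0 kg, h = 12.0 m, t = 15.0 s
P = mgh/t = (68.0)(8.8)(12.0)/15.0 = 478.7 W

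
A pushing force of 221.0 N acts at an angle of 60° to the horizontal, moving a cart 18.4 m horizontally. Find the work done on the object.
W = F·d·cosθ = (221.0)(18.4)cos(60°) = 2033 J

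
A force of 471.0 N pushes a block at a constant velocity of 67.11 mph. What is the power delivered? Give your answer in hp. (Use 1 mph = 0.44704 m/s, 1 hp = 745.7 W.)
Convert to SI: F = 471.0 N, v = 30.0009 m/s
P = Fv = (471.0)(30.0009) = 14130.4 W = 18.95 hp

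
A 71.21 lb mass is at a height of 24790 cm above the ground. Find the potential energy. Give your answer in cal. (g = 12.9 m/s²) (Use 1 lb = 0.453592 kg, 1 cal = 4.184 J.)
Convert to SI: m = 32.3003 kg, h = 247.9 m
PE = mgh = (32.3003)(12.9)(247.9) = 103293 J = 24690 cal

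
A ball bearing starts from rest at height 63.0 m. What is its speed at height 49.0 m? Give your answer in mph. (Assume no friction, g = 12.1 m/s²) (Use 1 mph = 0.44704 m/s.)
mgh₁ = mgh₂ + ½mv² ⇒ v = √(2g(h₁−h₂)) = √(2·12.1·14.0) = 18.4065 m/s = 41.17 mph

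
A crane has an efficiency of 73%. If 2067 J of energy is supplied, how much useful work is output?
W_out = η·W_in = 0.73·2067 = 1508.91 J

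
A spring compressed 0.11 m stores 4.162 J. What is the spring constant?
k = 2·PE/x² = 2·4.162/(0.11)² = 687.9 N/m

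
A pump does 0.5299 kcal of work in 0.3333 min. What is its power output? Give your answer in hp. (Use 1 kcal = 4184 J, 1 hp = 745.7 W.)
Convert to SI: W = 2217.1 J, t = 19.998 s
P = W/t = 2217.1/19.998 = 110.866 W = 0.1487 hp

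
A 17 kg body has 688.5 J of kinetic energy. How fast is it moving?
v = √(2·KE/m) = √(2·688.5/17) = 9.0 m/s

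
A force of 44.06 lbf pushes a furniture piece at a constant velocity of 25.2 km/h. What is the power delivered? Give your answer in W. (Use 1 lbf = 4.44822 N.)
Convert to SI: F = 195.989 N, v = 7.0 m/s
P = Fv = (195.989)(7.0) = 1372 W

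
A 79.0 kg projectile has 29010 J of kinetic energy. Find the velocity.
v = √(2·KE/m) = √(2·29010/79.0) = 27.1 m/s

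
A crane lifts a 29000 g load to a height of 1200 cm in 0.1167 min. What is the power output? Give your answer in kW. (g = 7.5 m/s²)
Convert to SI: m = 29.0 kg, h = 12.0 m, t = 7.002 s
P = mgh/t = (29.0)(7.5)(12.0)/7.002 = 372.751 W = 0.3728 kW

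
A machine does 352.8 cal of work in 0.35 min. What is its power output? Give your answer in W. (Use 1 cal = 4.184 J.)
Convert to SI: W = 1476.12 J, t = 21.0 s
P = W/t = 1476.12/21.0 = 70.29 W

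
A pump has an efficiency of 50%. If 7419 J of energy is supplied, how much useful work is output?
W_out = η·W_in = 0.5·7419 = 3709.5 J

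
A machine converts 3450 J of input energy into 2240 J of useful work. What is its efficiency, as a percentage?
η = W_out/W_in = 2240/3450 = 64.93%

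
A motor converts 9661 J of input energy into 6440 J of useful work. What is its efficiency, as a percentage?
η = W_out/W_in = 6440/9661 = 66.66%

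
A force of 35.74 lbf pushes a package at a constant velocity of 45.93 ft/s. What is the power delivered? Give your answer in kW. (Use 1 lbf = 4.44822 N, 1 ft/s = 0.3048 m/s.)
Convert to SI: F = 158.979 N, v = 13.9995 m/s
P = Fv = (158.979)(13.9995) = 2225.63 W = 2.226 kW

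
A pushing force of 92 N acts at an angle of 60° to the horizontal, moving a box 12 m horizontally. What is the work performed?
W = F·d·cosθ = (92)(12)cos(60°) = 552.0 J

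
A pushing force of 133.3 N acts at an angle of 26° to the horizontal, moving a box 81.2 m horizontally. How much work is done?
W = F·d·cosθ = (133.3)(81.2)cos(26°) = 9729 J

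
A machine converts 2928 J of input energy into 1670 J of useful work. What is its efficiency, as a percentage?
η = W_out/W_in = 1670/2928 = 57.04%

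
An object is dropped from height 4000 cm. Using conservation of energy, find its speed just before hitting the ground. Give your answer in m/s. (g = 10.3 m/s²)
Convert to SI: h = 40.0 m
mgh = ½mv² ⇒ v = √(2gh) = √(2·10.3·40.0) = 28.71 m/s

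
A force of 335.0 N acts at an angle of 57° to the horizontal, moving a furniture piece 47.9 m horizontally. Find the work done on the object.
W = F·d·cosθ = (335.0)(47.9)cos(57°) = 8740 J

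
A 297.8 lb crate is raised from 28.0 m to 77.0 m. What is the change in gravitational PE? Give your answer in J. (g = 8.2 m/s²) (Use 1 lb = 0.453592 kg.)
Convert to SI: m = 135.08 kg, Δh = 49.0 m
ΔPE = mgΔh = (135.08)(8.2)(49.0) = 54280 J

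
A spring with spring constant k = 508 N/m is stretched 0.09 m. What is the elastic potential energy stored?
PE = ½kx² = ½(508)(0.09)² = 2.057 J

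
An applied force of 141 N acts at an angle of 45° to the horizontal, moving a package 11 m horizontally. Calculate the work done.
W = F·d·cosθ = (141)(11)cos(45°) = 1097 J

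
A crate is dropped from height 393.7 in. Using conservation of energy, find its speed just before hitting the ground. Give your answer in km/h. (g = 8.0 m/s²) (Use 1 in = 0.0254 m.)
Convert to SI: h = 9.99998 m
mgh = ½mv² ⇒ v = √(2gh) = √(2·8.0·9.99998) = 12.6491 m/s = 45.54 km/h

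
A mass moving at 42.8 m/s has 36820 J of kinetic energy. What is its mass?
m = 2·KE/v² = 2·36820/(42.8)² = 40.2 kg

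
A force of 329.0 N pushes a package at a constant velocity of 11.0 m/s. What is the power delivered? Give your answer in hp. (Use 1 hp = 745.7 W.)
P = Fv = (329.0)(11.0) = 3619.0 W = 4.853 hp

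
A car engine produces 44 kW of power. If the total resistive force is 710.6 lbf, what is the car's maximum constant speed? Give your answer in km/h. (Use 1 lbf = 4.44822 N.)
Convert to SI: F = 3160.91 N
P = Fv ⇒ v = P/F = 44000 W/3160.91 N = 13.9201 m/s = 50.11 km/h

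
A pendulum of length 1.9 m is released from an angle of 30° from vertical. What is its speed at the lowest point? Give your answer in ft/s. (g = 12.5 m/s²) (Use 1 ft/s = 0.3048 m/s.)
h = L(1 − cosθ) = 1.9(1 − cos30°) = 0.254552 m
v = √(2gh) = √(2·12.5·0.254552) = 2.52266 m/s = 8.276 ft/s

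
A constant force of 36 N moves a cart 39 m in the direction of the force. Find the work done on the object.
W = F·d = (36)(39) = 1404 J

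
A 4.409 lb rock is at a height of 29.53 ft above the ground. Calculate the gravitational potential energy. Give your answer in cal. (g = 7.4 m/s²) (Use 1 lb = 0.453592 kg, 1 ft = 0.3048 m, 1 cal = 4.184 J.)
Convert to SI: m = 1.99989 kg, h = 9.00074 m
PE = mgh = (1.99989)(7.4)(9.00074) = 133.203 J = 31.84 cal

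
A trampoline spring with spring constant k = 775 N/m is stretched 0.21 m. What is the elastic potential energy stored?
PE = ½kx² = ½(775)(0.21)² = 17.09 J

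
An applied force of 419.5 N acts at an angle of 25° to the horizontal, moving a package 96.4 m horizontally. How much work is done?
W = F·d·cosθ = (419.5)(96.4)cos(25°) = 36650 J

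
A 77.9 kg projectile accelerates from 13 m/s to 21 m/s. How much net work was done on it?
W = ΔKE = ½m(v₂² − v₁²) = ½(77.9)(21² − 13²) = 10594.4 J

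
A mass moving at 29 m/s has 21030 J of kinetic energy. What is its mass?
m = 2·KE/v² = 2·21030/(29)² = 50.01 kg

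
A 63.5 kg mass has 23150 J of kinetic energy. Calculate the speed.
v = √(2·KE/m) = √(2·23150/63.5) = 27.0 m/s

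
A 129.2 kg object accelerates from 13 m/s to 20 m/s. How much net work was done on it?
W = ΔKE = ½m(v₂² − v₁²) = ½(129.2)(20² − 13²) = 14922.6 J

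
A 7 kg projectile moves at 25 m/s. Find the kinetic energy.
KE = ½mv² = ½(7)(25)² = 2187.5 J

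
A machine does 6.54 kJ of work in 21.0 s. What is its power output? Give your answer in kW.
Convert to SI: W = 6540.0 J, t = 21.0 s
P = W/t = 6540.0/21.0 = 311.429 W = 0.3114 kW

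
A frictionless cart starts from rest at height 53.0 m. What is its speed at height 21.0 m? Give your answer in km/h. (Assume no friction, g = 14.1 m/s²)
mgh₁ = mgh₂ + ½mv² ⇒ v = √(2g(h₁−h₂)) = √(2·14.1·32.0) = 30.04 m/s = 108.1 km/h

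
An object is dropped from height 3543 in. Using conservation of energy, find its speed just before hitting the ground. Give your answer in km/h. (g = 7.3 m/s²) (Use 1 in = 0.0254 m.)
Convert to SI: h = 89.9922 m
mgh = ½mv² ⇒ v = √(2gh) = √(2·7.3·89.9922) = 36.2476 m/s = 130.5 km/h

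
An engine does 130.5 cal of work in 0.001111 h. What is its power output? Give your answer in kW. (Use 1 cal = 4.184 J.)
Convert to SI: W = 546.012 J, t = 3.9996 s
P = W/t = 546.012/3.9996 = 136.517 W = 0.1365 kW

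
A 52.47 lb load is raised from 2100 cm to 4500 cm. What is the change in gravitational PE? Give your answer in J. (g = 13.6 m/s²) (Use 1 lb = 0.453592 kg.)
Convert to SI: m = 23.8 kg, Δh = 24.0 m
ΔPE = mgΔh = (23.8)(13.6)(24.0) = 7768 J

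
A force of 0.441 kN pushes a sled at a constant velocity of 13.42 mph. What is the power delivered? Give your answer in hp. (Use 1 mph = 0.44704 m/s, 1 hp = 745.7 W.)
Convert to SI: F = 441.0 N, v = 5.99928 m/s
P = Fv = (441.0)(5.99928) = 2645.68 W = 3.548 hp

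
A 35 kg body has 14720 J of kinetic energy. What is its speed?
v = √(2·KE/m) = √(2·14720/35) = 29.0 m/s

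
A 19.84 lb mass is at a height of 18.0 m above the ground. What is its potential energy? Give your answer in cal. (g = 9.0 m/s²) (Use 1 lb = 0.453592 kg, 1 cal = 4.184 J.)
Convert to SI: m = 8.99927 kg, h = 18.0 m
PE = mgh = (8.99927)(9.0)(18.0) = 1457.88 J = 348.4 cal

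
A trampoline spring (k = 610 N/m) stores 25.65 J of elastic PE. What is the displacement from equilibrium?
x = √(2·PE/k) = √(2·25.65/610) = 0.29 m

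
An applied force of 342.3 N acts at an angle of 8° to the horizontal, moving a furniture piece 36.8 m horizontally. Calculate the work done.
W = F·d·cosθ = (342.3)(36.8)cos(8°) = 12470 J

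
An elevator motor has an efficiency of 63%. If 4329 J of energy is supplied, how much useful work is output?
W_out = η·W_in = 0.63·4329 = 2727.27 J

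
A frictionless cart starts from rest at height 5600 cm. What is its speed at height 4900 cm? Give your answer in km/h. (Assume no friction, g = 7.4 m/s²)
Convert to SI: h₁−h₂ = 7.0 m
mgh₁ = mgh₂ + ½mv² ⇒ v = √(2g(h₁−h₂)) = √(2·7.4·7.0) = 10.1784 m/s = 36.64 km/h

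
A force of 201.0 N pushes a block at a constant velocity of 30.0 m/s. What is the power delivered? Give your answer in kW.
P = Fv = (201.0)(30.0) = 6030.0 W = 6.03 kW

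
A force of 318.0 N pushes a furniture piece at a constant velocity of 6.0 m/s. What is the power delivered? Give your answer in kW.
P = Fv = (318.0)(6.0) = 1908.0 W = 1.908 kW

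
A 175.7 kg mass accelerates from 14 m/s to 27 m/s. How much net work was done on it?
W = ΔKE = ½m(v₂² − v₁²) = ½(175.7)(27² − 14²) = 46824.05 J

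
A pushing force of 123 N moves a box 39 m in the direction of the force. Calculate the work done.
W = F·d = (123)(39) = 4797 J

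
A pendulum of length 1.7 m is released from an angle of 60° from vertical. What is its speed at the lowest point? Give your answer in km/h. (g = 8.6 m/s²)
h = L(1 − cosθ) = 1.7(1 − cos60°) = 0.85 m
v = √(2gh) = √(2·8.6·0.85) = 3.82361 m/s = 13.76 km/h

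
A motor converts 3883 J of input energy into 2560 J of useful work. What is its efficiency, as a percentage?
η = W_out/W_in = 2560/3883 = 65.93%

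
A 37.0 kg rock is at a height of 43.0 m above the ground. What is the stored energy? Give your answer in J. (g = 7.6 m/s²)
PE = mgh = (37.0)(7.6)(43.0) = 12090 J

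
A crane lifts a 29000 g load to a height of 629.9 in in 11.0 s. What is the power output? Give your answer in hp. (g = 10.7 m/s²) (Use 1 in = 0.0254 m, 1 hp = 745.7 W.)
Convert to SI: m = 29.0 kg, h = 15.9995 m, t = 11.0 s
P = mgh/t = (29.0)(10.7)(15.9995)/11.0 = 451.33 W = 0.6052 hp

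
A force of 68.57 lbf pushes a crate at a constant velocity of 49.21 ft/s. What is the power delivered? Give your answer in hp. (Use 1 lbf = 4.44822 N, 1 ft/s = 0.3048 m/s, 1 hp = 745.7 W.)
Convert to SI: F = 305.014 N, v = 14.9992 m/s
P = Fv = (305.014)(14.9992) = 4574.98 W = 6.135 hp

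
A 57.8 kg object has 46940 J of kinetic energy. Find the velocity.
v = √(2·KE/m) = √(2·46940/57.8) = 40.3 m/s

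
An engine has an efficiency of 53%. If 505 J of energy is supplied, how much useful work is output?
W_out = η·W_in = 0.53·505 = 267.65 J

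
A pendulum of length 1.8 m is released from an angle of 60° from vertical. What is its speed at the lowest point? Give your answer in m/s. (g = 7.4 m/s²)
h = L(1 − cosθ) = 1.8(1 − cos60°) = 0.9 m
v = √(2gh) = √(2·7.4·0.9) = 3.65 m/s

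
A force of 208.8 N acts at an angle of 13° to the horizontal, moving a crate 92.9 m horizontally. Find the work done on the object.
W = F·d·cosθ = (208.8)(92.9)cos(13°) = 18900 J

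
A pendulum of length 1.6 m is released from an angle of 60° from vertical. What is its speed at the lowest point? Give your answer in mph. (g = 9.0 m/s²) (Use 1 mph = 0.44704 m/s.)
h = L(1 − cosθ) = 1.6(1 − cos60°) = 0.8 m
v = √(2gh) = √(2·9.0·0.8) = 3.79473 m/s = 8.489 mph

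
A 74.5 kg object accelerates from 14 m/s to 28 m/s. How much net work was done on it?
W = ΔKE = ½m(v₂² − v₁²) = ½(74.5)(28² − 14²) = 21903.0 J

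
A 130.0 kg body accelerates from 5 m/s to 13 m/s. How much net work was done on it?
W = ΔKE = ½m(v₂² − v₁²) = ½(130.0)(13² − 5²) = 9360.0 J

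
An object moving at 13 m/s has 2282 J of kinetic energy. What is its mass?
m = 2·KE/v² = 2·2282/(13)² = 27.01 kg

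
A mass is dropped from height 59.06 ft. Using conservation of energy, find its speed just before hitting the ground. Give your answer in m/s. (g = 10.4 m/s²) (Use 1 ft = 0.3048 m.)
Convert to SI: h = 18.0015 m
mgh = ½mv² ⇒ v = √(2gh) = √(2·10.4·18.0015) = 19.35 m/s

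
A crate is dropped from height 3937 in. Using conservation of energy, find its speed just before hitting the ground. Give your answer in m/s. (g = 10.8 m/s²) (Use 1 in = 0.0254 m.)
Convert to SI: h = 99.9998 m
mgh = ½mv² ⇒ v = √(2gh) = √(2·10.8·99.9998) = 46.48 m/s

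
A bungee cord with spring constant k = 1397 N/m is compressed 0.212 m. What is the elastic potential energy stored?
PE = ½kx² = ½(1397)(0.212)² = 31.39 J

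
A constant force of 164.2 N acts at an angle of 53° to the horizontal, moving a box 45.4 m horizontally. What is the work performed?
W = F·d·cosθ = (164.2)(45.4)cos(53°) = 4486 J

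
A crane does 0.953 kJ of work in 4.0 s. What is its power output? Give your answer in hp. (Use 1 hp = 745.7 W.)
Convert to SI: W = 953.0 J, t = 4.0 s
P = W/t = 953.0/4.0 = 238.25 W = 0.3195 hp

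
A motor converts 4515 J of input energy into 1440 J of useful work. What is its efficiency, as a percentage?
η = W_out/W_in = 1440/4515 = 31.89%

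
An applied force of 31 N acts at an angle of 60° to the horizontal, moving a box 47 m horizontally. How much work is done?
W = F·d·cosθ = (31)(47)cos(60°) = 728.5 J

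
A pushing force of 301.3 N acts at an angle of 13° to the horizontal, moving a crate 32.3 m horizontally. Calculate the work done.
W = F·d·cosθ = (301.3)(32.3)cos(13°) = 9483 J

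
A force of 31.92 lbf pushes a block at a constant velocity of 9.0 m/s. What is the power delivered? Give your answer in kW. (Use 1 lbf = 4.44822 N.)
Convert to SI: F = 141.987 N, v = 9.0 m/s
P = Fv = (141.987)(9.0) = 1277.88 W = 1.278 kW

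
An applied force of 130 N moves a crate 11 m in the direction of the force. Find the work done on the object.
W = F·d = (130)(11) = 1430 J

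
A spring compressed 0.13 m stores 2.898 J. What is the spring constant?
k = 2·PE/x² = 2·2.898/(0.13)² = 343.0 N/m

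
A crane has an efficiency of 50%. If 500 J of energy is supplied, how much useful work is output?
W_out = η·W_in = 0.5·500 = 250.0 J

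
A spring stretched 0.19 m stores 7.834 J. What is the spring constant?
k = 2·PE/x² = 2·7.834/(0.19)² = 434.0 N/m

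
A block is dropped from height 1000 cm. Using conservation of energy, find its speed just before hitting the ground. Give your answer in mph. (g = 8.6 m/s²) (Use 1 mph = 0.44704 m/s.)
Convert to SI: h = 10.0 m
mgh = ½mv² ⇒ v = √(2gh) = √(2·8.6·10.0) = 13.1149 m/s = 29.34 mph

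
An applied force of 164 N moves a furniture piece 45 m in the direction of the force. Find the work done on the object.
W = F·d = (164)(45) = 7380 J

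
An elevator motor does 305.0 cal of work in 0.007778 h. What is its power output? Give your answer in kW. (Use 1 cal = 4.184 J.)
Convert to SI: W = 1276.12 J, t = 28.0008 s
P = W/t = 1276.12/28.0008 = 45.5744 W = 0.04557 kW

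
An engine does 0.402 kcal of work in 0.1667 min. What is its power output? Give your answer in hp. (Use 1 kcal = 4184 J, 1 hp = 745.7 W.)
Convert to SI: W = 1681.97 J, t = 10.002 s
P = W/t = 1681.97/10.002 = 168.163 W = 0.2255 hp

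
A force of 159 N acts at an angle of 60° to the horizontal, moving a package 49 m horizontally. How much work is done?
W = F·d·cosθ = (159)(49)cos(60°) = 3896 J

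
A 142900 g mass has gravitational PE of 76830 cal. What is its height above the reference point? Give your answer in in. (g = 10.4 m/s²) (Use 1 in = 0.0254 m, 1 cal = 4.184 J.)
Convert to SI: m = 142.9 kg, PE = 321457 J
h = PE/(mg) = 321457/(142.9·10.4) = 216.3 m = 8516 in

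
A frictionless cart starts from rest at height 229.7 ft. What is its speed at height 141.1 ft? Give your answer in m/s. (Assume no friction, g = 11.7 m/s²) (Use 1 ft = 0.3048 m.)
Convert to SI: h₁−h₂ = 27.0053 m
mgh₁ = mgh₂ + ½mv² ⇒ v = √(2g(h₁−h₂)) = √(2·11.7·27.0053) = 25.14 m/s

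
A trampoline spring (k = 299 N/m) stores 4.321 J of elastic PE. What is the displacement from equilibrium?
x = √(2·PE/k) = √(2·4.321/299) = 0.17 m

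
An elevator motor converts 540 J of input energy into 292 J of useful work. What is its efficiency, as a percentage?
η = W_out/W_in = 292/540 = 54.07%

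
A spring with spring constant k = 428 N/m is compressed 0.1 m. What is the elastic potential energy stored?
PE = ½kx² = ½(428)(0.1)² = 2.14 J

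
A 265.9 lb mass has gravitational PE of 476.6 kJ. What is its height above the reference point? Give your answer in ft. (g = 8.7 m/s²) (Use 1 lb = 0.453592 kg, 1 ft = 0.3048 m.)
Convert to SI: m = 120.61 kg, PE = 476600 J
h = PE/(mg) = 476600/(120.61·8.7) = 454.204 m = 1490 ft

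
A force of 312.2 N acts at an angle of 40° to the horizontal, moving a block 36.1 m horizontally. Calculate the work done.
W = F·d·cosθ = (312.2)(36.1)cos(40°) = 8634 J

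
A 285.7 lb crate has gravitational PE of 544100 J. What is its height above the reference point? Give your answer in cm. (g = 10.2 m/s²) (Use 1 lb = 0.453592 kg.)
Convert to SI: m = 129.591 kg, PE = 544100 J
h = PE/(mg) = 544100/(129.591·10.2) = 411.626 m = 41160 cm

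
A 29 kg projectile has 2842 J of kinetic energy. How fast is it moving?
v = √(2·KE/m) = √(2·2842/29) = 14.0 m/s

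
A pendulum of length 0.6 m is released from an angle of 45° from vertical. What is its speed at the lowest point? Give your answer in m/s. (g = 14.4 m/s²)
h = L(1 − cosθ) = 0.6(1 − cos45°) = 0.175736 m
v = √(2gh) = √(2·14.4·0.175736) = 2.25 m/s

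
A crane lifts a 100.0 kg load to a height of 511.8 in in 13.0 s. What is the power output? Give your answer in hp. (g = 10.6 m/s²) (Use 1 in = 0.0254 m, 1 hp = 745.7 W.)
Convert to SI: m = 100.0 kg, h = 12.9997 m, t = 13.0 s
P = mgh/t = (100.0)(10.6)(12.9997)/13.0 = 1059.98 W = 1.421 hp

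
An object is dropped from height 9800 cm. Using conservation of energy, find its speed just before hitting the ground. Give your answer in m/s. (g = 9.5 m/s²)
Convert to SI: h = 98.0 m
mgh = ½mv² ⇒ v = √(2gh) = √(2·9.5·98.0) = 43.15 m/s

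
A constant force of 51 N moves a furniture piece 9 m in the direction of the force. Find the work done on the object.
W = F·d = (51)(9) = 459.0 J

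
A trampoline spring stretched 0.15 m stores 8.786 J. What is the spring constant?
k = 2·PE/x² = 2·8.786/(0.15)² = 781.0 N/m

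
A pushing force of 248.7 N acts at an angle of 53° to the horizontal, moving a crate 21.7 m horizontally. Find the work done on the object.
W = F·d·cosθ = (248.7)(21.7)cos(53°) = 3248 J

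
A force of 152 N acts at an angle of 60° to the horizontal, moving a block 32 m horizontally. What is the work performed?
W = F·d·cosθ = (152)(32)cos(60°) = 2432 J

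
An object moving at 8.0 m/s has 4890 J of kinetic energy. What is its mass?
m = 2·KE/v² = 2·4890/(8.0)² = 152.8 kg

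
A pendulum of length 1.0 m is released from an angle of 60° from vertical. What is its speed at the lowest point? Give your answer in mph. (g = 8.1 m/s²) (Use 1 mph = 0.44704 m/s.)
h = L(1 − cosθ) = 1.0(1 − cos60°) = 0.5 m
v = √(2gh) = √(2·8.1·0.5) = 2.84605 m/s = 6.366 mph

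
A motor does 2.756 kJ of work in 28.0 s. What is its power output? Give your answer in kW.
Convert to SI: W = 2756.0 J, t = 28.0 s
P = W/t = 2756.0/28.0 = 98.4286 W = 0.09843 kW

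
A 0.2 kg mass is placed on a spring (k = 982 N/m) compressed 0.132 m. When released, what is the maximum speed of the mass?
½kx² = ½mv² ⇒ v = x√(k/m) = (0.132)√(982/0.2) = 9.249 m/s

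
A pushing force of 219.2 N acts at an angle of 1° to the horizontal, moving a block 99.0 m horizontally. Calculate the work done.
W = F·d·cosθ = (219.2)(99.0)cos(1°) = 21700 J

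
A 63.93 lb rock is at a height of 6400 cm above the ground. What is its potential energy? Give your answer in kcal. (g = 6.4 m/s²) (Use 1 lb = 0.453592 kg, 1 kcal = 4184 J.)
Convert to SI: m = 28.9981 kg, h = 64.0 m
PE = mgh = (28.9981)(6.4)(64.0) = 11877.6 J = 2.839 kcal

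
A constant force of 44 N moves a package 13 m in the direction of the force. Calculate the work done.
W = F·d = (44)(13) = 572.0 J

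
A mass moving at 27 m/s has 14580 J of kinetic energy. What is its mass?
m = 2·KE/v² = 2·14580/(27)² = 40.0 kg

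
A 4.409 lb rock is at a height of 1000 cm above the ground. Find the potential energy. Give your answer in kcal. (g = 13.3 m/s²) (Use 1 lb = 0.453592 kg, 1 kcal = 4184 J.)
Convert to SI: m = 1.99989 kg, h = 10.0 m
PE = mgh = (1.99989)(13.3)(10.0) = 265.985 J = 0.06357 kcal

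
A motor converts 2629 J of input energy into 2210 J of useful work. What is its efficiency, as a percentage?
η = W_out/W_in = 2210/2629 = 84.06%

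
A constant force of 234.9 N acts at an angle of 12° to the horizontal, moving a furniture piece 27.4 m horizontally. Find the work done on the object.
W = F·d·cosθ = (234.9)(27.4)cos(12°) = 6296 J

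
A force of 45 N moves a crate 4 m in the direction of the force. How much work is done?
W = F·d = (45)(4) = 180.0 J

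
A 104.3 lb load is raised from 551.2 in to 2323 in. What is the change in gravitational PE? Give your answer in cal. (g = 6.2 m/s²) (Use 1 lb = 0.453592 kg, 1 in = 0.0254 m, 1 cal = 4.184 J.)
Convert to SI: m = 47.3096 kg, Δh = 45.0037 m
ΔPE = mgΔh = (47.3096)(6.2)(45.0037) = 13200.5 J = 3155 cal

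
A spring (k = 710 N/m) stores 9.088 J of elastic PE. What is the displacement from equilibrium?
x = √(2·PE/k) = √(2·9.088/710) = 0.16 m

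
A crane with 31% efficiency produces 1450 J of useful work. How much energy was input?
W_in = W_out/η = 1450/0.31 = 4677 J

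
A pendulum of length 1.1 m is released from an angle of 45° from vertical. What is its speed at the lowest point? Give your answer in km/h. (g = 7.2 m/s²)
h = L(1 − cosθ) = 1.1(1 − cos45°) = 0.322183 m
v = √(2gh) = √(2·7.2·0.322183) = 2.15393 m/s = 7.754 km/h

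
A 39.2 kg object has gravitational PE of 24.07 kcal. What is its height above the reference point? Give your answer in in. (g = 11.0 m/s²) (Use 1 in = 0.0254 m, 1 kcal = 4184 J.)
Convert to SI: m = 39.2 kg, PE = 100709 J
h = PE/(mg) = 100709/(39.2·11.0) = 233.555 m = 9195 in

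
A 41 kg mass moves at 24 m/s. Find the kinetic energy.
KE = ½mv² = ½(41)(24)² = 11808.0 J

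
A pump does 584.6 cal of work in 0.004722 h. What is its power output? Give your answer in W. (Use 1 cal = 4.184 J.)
Convert to SI: W = 2445.97 J, t = 16.9992 s
P = W/t = 2445.97/16.9992 = 143.9 W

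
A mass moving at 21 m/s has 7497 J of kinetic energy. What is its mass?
m = 2·KE/v² = 2·7497/(21)² = 34.0 kg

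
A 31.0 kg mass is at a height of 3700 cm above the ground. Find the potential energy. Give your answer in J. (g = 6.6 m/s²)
Convert to SI: m = 31.0 kg, h = 37.0 m
PE = mgh = (31.0)(6.6)(37.0) = 7570 J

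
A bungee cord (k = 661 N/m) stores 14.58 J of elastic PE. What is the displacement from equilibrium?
x = √(2·PE/k) = √(2·14.58/661) = 0.21 m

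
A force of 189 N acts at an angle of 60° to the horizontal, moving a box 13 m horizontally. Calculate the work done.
W = F·d·cosθ = (189)(13)cos(60°) = 1229 J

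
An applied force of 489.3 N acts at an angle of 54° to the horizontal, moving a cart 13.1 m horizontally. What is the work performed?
W = F·d·cosθ = (489.3)(13.1)cos(54°) = 3768 J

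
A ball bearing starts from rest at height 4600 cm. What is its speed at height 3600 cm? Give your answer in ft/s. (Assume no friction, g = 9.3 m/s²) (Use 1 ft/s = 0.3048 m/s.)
Convert to SI: h₁−h₂ = 10.0 m
mgh₁ = mgh₂ + ½mv² ⇒ v = √(2g(h₁−h₂)) = √(2·9.3·10.0) = 13.6382 m/s = 44.74 ft/s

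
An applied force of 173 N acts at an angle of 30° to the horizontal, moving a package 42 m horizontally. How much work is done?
W = F·d·cosθ = (173)(42)cos(30°) = 6293 J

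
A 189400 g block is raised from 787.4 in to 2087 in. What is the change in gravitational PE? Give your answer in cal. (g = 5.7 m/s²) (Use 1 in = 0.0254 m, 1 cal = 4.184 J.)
Convert to SI: m = 189.4 kg, Δh = 33.0098 m
ΔPE = mgΔh = (189.4)(5.7)(33.0098) = 35636.8 J = 8517 cal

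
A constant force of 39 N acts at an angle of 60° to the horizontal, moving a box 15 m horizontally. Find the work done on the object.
W = F·d·cosθ = (39)(15)cos(60°) = 292.5 J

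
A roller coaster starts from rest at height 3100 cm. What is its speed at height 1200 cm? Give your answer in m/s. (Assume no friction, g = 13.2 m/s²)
Convert to SI: h₁−h₂ = 19.0 m
mgh₁ = mgh₂ + ½mv² ⇒ v = √(2g(h₁−h₂)) = √(2·13.2·19.0) = 22.4 m/s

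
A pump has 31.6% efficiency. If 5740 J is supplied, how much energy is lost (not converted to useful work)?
W_lost = W_in(1 − η) = 5740·(1 − 0.316) = 3926 J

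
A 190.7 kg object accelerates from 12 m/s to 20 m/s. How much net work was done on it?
W = ΔKE = ½m(v₂² − v₁²) = ½(190.7)(20² − 12²) = 24409.6 J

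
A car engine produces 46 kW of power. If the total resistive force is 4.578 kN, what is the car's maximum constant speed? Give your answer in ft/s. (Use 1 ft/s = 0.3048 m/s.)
Convert to SI: F = 4578.0 N
P = Fv ⇒ v = P/F = 46000 W/4578.0 N = 10.0481 m/s = 32.97 ft/s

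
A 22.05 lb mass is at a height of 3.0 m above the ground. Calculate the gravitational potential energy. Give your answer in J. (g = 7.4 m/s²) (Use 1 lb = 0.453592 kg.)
Convert to SI: m = 10.0017 kg, h = 3.0 m
PE = mgh = (10.0017)(7.4)(3.0) = 222.0 J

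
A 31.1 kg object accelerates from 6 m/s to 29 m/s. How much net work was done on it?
W = ΔKE = ½m(v₂² − v₁²) = ½(31.1)(29² − 6²) = 12517.75 J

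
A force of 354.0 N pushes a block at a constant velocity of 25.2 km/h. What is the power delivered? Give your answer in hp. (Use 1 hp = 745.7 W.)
Convert to SI: F = 354.0 N, v = 7.0 m/s
P = Fv = (354.0)(7.0) = 2478.0 W = 3.323 hp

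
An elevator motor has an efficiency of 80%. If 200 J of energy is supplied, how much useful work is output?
W_out = η·W_in = 0.8·200 = 160.0 J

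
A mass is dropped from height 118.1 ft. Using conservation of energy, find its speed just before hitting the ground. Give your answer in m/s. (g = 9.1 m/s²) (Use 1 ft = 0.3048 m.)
Convert to SI: h = 35.9969 m
mgh = ½mv² ⇒ v = √(2gh) = √(2·9.1·35.9969) = 25.6 m/s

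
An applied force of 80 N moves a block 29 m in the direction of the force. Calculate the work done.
W = F·d = (80)(29) = 2320 J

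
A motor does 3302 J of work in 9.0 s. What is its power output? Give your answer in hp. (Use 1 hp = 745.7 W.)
P = W/t = 3302.0/9.0 = 366.889 W = 0.492 hp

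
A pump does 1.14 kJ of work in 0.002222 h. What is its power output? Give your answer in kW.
Convert to SI: W = 1140.0 J, t = 7.9992 s
P = W/t = 1140.0/7.9992 = 142.514 W = 0.1425 kW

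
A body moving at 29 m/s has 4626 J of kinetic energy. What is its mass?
m = 2·KE/v² = 2·4626/(29)² = 11.0 kg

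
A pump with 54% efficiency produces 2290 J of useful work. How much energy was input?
W_in = W_out/η = 2290/0.54 = 4241 J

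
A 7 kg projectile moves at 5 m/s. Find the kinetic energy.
KE = ½mv² = ½(7)(5)² = 87.5 J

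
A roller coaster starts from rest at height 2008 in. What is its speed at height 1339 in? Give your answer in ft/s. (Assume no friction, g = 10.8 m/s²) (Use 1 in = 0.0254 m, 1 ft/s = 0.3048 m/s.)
Convert to SI: h₁−h₂ = 16.9926 m
mgh₁ = mgh₂ + ½mv² ⇒ v = √(2g(h₁−h₂)) = √(2·10.8·16.9926) = 19.1583 m/s = 62.86 ft/s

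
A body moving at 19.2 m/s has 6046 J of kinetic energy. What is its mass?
m = 2·KE/v² = 2·6046/(19.2)² = 32.8 kg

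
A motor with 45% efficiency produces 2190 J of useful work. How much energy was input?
W_in = W_out/η = 2190/0.45 = 4867 J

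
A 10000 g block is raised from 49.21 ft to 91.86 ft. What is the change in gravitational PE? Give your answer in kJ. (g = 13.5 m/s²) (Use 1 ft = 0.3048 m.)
Convert to SI: m = 10.0 kg, Δh = 12.9997 m
ΔPE = mgΔh = (10.0)(13.5)(12.9997) = 1754.96 J = 1.755 kJ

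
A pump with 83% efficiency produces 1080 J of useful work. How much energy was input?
W_in = W_out/η = 1080/0.83 = 1301 J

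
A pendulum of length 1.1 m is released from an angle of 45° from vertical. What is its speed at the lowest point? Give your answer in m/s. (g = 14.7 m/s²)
h = L(1 − cosθ) = 1.1(1 − cos45°) = 0.322183 m
v = √(2gh) = √(2·14.7·0.322183) = 3.078 m/s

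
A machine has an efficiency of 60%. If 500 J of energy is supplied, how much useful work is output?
W_out = η·W_in = 0.6·500 = 300.0 J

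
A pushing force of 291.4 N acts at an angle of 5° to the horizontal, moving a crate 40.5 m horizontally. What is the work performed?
W = F·d·cosθ = (291.4)(40.5)cos(5°) = 11760 J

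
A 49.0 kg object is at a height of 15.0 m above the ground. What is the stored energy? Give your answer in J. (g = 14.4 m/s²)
PE = mgh = (49.0)(14.4)(15.0) = 10580 J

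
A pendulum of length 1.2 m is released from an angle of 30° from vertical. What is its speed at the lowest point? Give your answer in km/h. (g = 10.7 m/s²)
h = L(1 − cosθ) = 1.2(1 − cos30°) = 0.16077 m
v = √(2gh) = √(2·10.7·0.16077) = 1.85485 m/s = 6.677 km/h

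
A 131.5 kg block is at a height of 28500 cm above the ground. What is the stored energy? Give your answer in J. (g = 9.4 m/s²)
Convert to SI: m = 131.5 kg, h = 285.0 m
PE = mgh = (131.5)(9.4)(285.0) = 352300 J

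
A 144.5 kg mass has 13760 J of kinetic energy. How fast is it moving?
v = √(2·KE/m) = √(2·13760/144.5) = 13.8 m/s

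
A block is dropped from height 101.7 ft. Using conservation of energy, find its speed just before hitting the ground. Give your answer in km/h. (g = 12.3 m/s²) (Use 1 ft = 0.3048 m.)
Convert to SI: h = 30.9982 m
mgh = ½mv² ⇒ v = √(2gh) = √(2·12.3·30.9982) = 27.6144 m/s = 99.41 km/h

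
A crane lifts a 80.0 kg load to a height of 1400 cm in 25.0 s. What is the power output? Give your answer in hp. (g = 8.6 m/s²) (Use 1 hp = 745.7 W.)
Convert to SI: m = 80.0 kg, h = 14.0 m, t = 25.0 s
P = mgh/t = (80.0)(8.6)(14.0)/25.0 = 385.28 W = 0.5167 hp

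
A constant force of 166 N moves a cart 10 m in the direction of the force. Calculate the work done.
W = F·d = (166)(10) = 1660 J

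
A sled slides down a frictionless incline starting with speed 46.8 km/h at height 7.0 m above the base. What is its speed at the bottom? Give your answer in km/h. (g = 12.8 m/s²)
Convert to SI: v₀ = 13.0 m/s, h = 7.0 m
½mv₀² + mgh = ½mv² ⇒ v = √(v₀² + 2gh) = √(13.0² + 2·12.8·7.0) = 18.6601 m/s = 67.18 km/h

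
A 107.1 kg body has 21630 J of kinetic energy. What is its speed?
v = √(2·KE/m) = √(2·21630/107.1) = 20.1 m/s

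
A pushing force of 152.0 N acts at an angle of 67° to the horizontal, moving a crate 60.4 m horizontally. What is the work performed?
W = F·d·cosθ = (152.0)(60.4)cos(67°) = 3587 J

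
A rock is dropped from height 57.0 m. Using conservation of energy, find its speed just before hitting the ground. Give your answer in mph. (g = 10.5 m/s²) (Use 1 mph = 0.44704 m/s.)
mgh = ½mv² ⇒ v = √(2gh) = √(2·10.5·57.0) = 34.5977 m/s = 77.39 mph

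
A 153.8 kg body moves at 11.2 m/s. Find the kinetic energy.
KE = ½mv² = ½(153.8)(11.2)² = 9646 J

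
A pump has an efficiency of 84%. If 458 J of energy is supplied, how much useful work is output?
W_out = η·W_in = 0.84·458 = 384.72 J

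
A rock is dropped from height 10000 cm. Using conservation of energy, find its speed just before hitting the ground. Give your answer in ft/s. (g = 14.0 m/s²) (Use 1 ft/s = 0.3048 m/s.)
Convert to SI: h = 100.0 m
mgh = ½mv² ⇒ v = √(2gh) = √(2·14.0·100.0) = 52.915 m/s = 173.6 ft/s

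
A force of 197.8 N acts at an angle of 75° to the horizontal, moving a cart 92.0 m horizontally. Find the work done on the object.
W = F·d·cosθ = (197.8)(92.0)cos(75°) = 4710 J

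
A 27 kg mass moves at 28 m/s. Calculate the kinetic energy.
KE = ½mv² = ½(27)(28)² = 10584.0 J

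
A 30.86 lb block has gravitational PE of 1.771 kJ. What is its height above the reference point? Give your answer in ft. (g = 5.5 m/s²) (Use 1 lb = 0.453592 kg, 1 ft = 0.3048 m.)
Convert to SI: m = 13.9978 kg, PE = 1771.0 J
h = PE/(mg) = 1771.0/(13.9978·5.5) = 23.0035 m = 75.47 ft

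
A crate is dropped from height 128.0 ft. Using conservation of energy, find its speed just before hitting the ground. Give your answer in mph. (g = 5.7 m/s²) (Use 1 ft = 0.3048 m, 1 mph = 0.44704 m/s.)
Convert to SI: h = 39.0144 m
mgh = ½mv² ⇒ v = √(2gh) = √(2·5.7·39.0144) = 21.0894 m/s = 47.18 mph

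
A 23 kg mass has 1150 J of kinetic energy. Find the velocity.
v = √(2·KE/m) = √(2·1150/23) = 10.0 m/s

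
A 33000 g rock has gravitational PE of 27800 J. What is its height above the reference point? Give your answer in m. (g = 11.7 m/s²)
Convert to SI: m = 33.0 kg, PE = 27800.0 J
h = PE/(mg) = 27800.0/(33.0·11.7) = 72.0 m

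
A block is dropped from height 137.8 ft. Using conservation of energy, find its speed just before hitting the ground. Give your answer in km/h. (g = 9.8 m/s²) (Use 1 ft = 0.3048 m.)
Convert to SI: h = 42.0014 m
mgh = ½mv² ⇒ v = √(2gh) = √(2·9.8·42.0014) = 28.692 m/s = 103.3 km/h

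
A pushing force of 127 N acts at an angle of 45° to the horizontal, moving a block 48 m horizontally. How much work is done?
W = F·d·cosθ = (127)(48)cos(45°) = 4311 J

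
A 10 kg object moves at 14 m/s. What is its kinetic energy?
KE = ½mv² = ½(10)(14)² = 980.0 J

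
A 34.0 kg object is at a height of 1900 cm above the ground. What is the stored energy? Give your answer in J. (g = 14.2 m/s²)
Convert to SI: m = 34.0 kg, h = 19.0 m
PE = mgh = (34.0)(14.2)(19.0) = 9173 J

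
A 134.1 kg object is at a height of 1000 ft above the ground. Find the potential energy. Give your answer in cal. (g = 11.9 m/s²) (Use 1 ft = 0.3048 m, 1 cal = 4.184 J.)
Convert to SI: m = 134.1 kg, h = 304.8 m
PE = mgh = (134.1)(11.9)(304.8) = 486397 J = 116300 cal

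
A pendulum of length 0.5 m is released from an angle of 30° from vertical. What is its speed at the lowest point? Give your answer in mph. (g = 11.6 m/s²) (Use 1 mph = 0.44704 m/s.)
h = L(1 − cosθ) = 0.5(1 − cos30°) = 0.0669873 m
v = √(2gh) = √(2·11.6·0.0669873) = 1.24664 m/s = 2.789 mph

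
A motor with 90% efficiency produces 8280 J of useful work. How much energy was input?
W_in = W_out/η = 8280/0.9 = 9200 J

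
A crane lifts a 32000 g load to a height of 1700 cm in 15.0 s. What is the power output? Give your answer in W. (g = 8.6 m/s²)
Convert to SI: m = 32.0 kg, h = 17.0 m, t = 15.0 s
P = mgh/t = (32.0)(8.6)(17.0)/15.0 = 311.9 W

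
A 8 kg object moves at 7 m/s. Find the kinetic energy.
KE = ½mv² = ½(8)(7)² = 196.0 J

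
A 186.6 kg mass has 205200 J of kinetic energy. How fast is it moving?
v = √(2·KE/m) = √(2·205200/186.6) = 46.9 m/s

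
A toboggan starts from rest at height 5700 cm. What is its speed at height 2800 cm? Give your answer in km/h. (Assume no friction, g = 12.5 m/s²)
Convert to SI: h₁−h₂ = 29.0 m
mgh₁ = mgh₂ + ½mv² ⇒ v = √(2g(h₁−h₂)) = √(2·12.5·29.0) = 26.9258 m/s = 96.93 km/h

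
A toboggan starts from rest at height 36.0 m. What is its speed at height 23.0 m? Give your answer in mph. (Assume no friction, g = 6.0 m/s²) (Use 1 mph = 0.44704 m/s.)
mgh₁ = mgh₂ + ½mv² ⇒ v = √(2g(h₁−h₂)) = √(2·6.0·13.0) = 12.49 m/s = 27.94 mph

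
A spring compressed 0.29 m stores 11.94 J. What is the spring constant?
k = 2·PE/x² = 2·11.94/(0.29)² = 283.9 N/m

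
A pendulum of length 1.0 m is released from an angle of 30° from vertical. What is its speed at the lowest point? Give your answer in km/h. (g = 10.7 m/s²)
h = L(1 − cosθ) = 1.0(1 − cos30°) = 0.133975 m
v = √(2gh) = √(2·10.7·0.133975) = 1.69324 m/s = 6.096 km/h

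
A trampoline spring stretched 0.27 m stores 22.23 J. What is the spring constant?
k = 2·PE/x² = 2·22.23/(0.27)² = 609.9 N/m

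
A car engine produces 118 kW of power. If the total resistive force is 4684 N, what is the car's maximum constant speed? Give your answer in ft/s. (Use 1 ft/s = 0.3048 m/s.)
P = Fv ⇒ v = P/F = 118000 W/4684.0 N = 25.1921 m/s = 82.65 ft/s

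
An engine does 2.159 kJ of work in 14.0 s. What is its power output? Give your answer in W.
Convert to SI: W = 2159.0 J, t = 14.0 s
P = W/t = 2159.0/14.0 = 154.2 W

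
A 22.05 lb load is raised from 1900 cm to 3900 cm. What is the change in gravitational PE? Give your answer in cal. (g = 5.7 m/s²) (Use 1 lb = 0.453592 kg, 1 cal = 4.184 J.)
Convert to SI: m = 10.0017 kg, Δh = 20.0 m
ΔPE = mgΔh = (10.0017)(5.7)(20.0) = 1140.19 J = 272.5 cal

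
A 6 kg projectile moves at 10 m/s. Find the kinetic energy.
KE = ½mv² = ½(6)(10)² = 300.0 J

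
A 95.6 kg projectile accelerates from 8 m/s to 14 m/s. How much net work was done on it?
W = ΔKE = ½m(v₂² − v₁²) = ½(95.6)(14² − 8²) = 6309.6 J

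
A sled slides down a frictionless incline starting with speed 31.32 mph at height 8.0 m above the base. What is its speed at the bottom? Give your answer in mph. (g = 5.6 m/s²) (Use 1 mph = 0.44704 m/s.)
Convert to SI: v₀ = 14.0013 m/s, h = 8.0 m
½mv₀² + mgh = ½mv² ⇒ v = √(v₀² + 2gh) = √(14.0013² + 2·5.6·8.0) = 16.9008 m/s = 37.81 mph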